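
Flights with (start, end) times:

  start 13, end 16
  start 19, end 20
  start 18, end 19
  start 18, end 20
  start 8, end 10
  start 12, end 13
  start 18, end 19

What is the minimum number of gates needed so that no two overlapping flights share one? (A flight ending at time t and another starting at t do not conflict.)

The answer is the maximum number of intervals overlapping at any instant.
Events (time:±→running): 8:+→1 10:-→0 12:+→1 13:-→0 13:+→1 16:-→0 18:+→1 18:+→2 18:+→3 … peak 3.

3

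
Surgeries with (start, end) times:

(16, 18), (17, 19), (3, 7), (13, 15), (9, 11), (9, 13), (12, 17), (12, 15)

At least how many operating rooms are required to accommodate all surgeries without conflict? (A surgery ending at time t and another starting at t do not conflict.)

The answer is the maximum number of intervals overlapping at any instant.
starts: [3, 9, 9, 12, 12, 13, 16, 17]
ends:   [7, 11, 13, 15, 15, 17, 18, 19]
s3→1 e7→0 s9→1 s9→2 e11→1 s12→2 s12→3  — peak 3.

3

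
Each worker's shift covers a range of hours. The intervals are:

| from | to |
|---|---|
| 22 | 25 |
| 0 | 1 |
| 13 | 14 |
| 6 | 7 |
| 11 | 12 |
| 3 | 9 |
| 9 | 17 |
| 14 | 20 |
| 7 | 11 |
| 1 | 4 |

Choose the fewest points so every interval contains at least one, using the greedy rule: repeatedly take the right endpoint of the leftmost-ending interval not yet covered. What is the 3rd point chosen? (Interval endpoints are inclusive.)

Process intervals by earliest right end; each time one isn't hit yet, stab at its right endpoint.
Sorted: [0,1] [1,4] [6,7] [3,9] [7,11] [11,12] [13,14] [9,17] [14,20] [22,25]
{[0,1],[1,4]} hit by 1; {[6,7],[3,9],[7,11]} hit by 7; {[11,12]} hit by 12; {[13,14],[9,17],[14,20]} hit by 14; {[22,25]} hit by 25.
Points: 1, 7, 12, 14, 25 (5 total).

12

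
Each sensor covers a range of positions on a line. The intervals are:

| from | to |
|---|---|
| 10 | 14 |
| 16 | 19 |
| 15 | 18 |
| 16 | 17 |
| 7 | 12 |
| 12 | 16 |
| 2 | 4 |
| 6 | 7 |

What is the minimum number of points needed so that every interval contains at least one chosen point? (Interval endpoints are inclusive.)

4

Process intervals by earliest right end; each time one isn't hit yet, stab at its right endpoint.
Sorted: [2,4] [6,7] [7,12] [10,14] [12,16] [16,17] [15,18] [16,19]
{[2,4]} hit by 4; {[6,7],[7,12]} hit by 7; {[10,14],[12,16]} hit by 14; {[16,17],[15,18],[16,19]} hit by 17.
Points: 4, 7, 14, 17 (4 total).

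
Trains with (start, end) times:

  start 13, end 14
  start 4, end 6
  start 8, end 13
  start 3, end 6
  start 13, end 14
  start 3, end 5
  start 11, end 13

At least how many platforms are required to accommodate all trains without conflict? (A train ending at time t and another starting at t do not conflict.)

Count concurrent intervals with a sweep; the peak is the room count.
starts: [3, 3, 4, 8, 11, 13, 13]
ends:   [5, 6, 6, 13, 13, 14, 14]
s3→1 s3→2 s4→3  — peak 3.

3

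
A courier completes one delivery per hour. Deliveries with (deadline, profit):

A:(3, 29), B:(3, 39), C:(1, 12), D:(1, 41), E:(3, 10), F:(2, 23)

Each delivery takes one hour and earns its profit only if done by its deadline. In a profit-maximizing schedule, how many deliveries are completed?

Sort by profit descending; place each in the latest free slot ≤ its deadline.
Profit order: D=41 B=39 A=29 F=23 C=12 E=10
Assign: D→slot 1, B→slot 3, A→slot 2, F skipped, C skipped, E skipped.
Slots: [1:D] [2:A] [3:B]
3 of 6 scheduled.

3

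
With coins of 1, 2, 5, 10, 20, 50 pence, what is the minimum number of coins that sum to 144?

Greedy: take as many of the largest coin as possible, then repeat with the remainder.
144 = 2×50 + 2×20 + 2×2
Total coins = 2 + 2 + 2 = 6

6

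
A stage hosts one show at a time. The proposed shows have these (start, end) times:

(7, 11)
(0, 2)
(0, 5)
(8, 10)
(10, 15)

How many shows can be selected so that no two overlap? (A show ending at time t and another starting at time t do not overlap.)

3

Order by finish time; keep every interval that doesn't clash with the previous kept one.
Sorted by end: (0,2)  (0,5)  (8,10)  (7,11)  (10,15)
take (0,2); take (8,10); take (10,15).
Selected 3 shows.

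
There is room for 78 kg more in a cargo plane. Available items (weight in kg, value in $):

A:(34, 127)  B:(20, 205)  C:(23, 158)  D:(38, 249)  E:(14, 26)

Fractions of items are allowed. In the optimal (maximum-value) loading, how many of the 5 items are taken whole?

Sort by value per unit weight and fill in that order.
Ratios (sorted): B 10.25, C 6.87, D 6.55, A 3.74, E 1.86
take B (20 @ 205); take C (23 @ 158); take 35/38 of D → 229.34. Capacity used 78/78.
2 item(s) taken whole; one partial (take 35/38 of D).

2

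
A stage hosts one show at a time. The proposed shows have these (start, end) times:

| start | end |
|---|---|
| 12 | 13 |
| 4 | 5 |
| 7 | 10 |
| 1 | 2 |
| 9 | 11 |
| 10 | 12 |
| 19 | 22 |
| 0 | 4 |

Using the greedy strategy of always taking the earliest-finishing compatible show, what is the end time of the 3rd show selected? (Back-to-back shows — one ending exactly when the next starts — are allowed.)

10

By end time: (1,2), (0,4), (4,5), (7,10), (9,11), (10,12), (12,13), (19,22).
Pick (1,2); next start ≥ 2 → (4,5); next start ≥ 5 → (7,10); next start ≥ 10 → (10,12); next start ≥ 12 → (12,13); next start ≥ 13 → (19,22).
Selected: (1,2) (4,5) (7,10) (10,12) (12,13) (19,22)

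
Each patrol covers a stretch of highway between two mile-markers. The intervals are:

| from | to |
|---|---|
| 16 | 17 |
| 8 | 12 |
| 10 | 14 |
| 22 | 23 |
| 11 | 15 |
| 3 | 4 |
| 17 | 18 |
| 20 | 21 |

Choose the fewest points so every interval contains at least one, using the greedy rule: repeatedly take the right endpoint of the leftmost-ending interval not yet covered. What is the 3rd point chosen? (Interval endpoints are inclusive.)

17

Sorted: [3,4] [8,12] [10,14] [11,15] [16,17] [17,18] [20,21] [22,23]
{[3,4]} hit by 4; {[8,12],[10,14],[11,15]} hit by 12; {[16,17],[17,18]} hit by 17; {[20,21]} hit by 21; {[22,23]} hit by 23.
Points: 4, 12, 17, 21, 23 (5 total).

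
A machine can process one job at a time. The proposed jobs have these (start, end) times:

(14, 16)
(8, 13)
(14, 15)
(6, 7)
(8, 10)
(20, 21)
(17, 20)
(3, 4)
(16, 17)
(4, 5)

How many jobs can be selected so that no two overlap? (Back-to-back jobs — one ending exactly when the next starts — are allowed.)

8

By end time: (3,4), (4,5), (6,7), (8,10), (8,13), (14,15), (14,16), (16,17), (17,20), (20,21).
Pick (3,4); next start ≥ 4 → (4,5); next start ≥ 5 → (6,7); next start ≥ 7 → (8,10); next start ≥ 10 → (14,15); next start ≥ 15 → (16,17); next start ≥ 17 → (17,20); next start ≥ 20 → (20,21).
Selected 8 jobs.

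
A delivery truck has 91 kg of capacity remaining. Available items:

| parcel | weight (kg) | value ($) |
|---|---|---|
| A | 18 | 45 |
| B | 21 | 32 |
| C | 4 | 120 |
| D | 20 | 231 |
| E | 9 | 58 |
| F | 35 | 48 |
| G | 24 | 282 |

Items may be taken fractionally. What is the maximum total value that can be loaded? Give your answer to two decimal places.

Ratios (sorted): C 30.00, G 11.75, D 11.55, E 6.44, A 2.50, B 1.52, F 1.37
take C (4 @ 120); take G (24 @ 282); take D (20 @ 231); take E (9 @ 58); take A (18 @ 45); take 16/21 of B → 24.38. Capacity used 91/91.
Total value = 760.38

760.38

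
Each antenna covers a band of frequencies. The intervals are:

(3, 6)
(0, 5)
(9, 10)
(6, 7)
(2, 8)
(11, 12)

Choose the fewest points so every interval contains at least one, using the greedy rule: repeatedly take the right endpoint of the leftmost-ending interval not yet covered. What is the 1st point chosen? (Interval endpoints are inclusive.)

Process intervals by earliest right end; each time one isn't hit yet, stab at its right endpoint.
Sorted: [0,5] [3,6] [6,7] [2,8] [9,10] [11,12]
{[0,5],[3,6]} hit by 5; {[6,7],[2,8]} hit by 7; {[9,10]} hit by 10; {[11,12]} hit by 12.
Points: 5, 7, 10, 12 (4 total).

5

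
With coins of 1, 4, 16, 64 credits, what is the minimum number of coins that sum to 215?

215 = 3×64 + 1×16 + 1×4 + 3×1
Total coins = 3 + 1 + 1 + 3 = 8

8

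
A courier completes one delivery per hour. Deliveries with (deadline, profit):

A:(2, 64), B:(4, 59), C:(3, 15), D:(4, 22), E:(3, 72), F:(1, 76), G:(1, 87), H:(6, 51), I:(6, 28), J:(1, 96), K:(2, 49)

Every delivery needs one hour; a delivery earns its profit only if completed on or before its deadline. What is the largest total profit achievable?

Sort by profit descending; place each in the latest free slot ≤ its deadline.
Profit order: J=96 G=87 F=76 E=72 A=64 B=59 H=51 K=49 I=28 D=22 C=15
Assign: J→slot 1, G skipped, F skipped, E→slot 3, A→slot 2, B→slot 4, H→slot 6, K skipped, I→slot 5, D skipped, C skipped.
Slots: [1:J] [2:A] [3:E] [4:B] [5:I] [6:H]
Profit = 96 + 64 + 72 + 59 + 28 + 51 = 370

370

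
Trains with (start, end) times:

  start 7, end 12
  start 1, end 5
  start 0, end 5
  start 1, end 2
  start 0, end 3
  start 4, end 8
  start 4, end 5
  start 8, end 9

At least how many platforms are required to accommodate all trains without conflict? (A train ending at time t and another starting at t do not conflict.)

starts: [0, 0, 1, 1, 4, 4, 7, 8]
ends:   [2, 3, 5, 5, 5, 8, 9, 12]
s0→1 s0→2 s1→3 s1→4  — peak 4.

4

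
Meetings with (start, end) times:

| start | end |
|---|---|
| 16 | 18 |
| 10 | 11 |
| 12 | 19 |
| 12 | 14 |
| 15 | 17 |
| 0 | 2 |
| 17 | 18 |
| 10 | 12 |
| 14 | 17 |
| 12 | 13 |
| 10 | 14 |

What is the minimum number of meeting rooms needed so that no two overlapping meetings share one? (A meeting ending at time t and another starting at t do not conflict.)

4

starts: [0, 10, 10, 10, 12, 12, 12, 14, 15, 16, 17]
ends:   [2, 11, 12, 13, 14, 14, 17, 17, 18, 18, 19]
s0→1 e2→0 s10→1 s10→2 s10→3 e11→2 e12→1 s12→2 s12→3 s12→4  — peak 4.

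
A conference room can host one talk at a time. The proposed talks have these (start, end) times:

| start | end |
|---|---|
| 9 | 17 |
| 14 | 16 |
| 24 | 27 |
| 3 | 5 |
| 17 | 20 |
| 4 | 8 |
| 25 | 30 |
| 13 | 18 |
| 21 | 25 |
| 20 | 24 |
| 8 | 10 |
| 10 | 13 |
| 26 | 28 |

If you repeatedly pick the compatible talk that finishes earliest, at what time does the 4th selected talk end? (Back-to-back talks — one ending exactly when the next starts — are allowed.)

16

By end time: (3,5), (4,8), (8,10), (10,13), (14,16), (9,17), (13,18), (17,20), (20,24), (21,25), (24,27), (26,28), (25,30).
Pick (3,5); next start ≥ 5 → (8,10); next start ≥ 10 → (10,13); next start ≥ 13 → (14,16); next start ≥ 16 → (17,20); next start ≥ 20 → (20,24); next start ≥ 24 → (24,27).
Selected: (3,5) (8,10) (10,13) (14,16) (17,20) (20,24) (24,27)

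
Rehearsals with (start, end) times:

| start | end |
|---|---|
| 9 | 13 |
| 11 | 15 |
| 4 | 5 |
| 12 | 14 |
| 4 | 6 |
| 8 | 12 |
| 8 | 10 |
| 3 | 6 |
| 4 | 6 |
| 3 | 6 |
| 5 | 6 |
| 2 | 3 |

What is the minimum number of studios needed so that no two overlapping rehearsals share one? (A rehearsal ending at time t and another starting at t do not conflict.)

Events (time:±→running): 2:+→1 3:-→0 3:+→1 3:+→2 4:+→3 4:+→4 4:+→5 … peak 5.

5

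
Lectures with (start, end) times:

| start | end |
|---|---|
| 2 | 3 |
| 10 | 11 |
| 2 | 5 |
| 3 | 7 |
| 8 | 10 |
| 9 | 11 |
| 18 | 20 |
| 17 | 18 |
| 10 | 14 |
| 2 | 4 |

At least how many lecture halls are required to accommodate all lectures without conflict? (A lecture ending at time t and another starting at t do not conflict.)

3

starts: [2, 2, 2, 3, 8, 9, 10, 10, 17, 18]
ends:   [3, 4, 5, 7, 10, 11, 11, 14, 18, 20]
s2→1 s2→2 s2→3  — peak 3.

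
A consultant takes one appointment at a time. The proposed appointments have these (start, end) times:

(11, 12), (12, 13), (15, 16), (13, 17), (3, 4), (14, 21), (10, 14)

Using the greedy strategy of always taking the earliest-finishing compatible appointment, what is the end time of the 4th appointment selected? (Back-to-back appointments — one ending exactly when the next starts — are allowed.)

Greedy by earliest finish: after sorting by end time, pick each interval compatible with the last pick.
Sorted by end: (3,4)  (11,12)  (12,13)  (10,14)  (15,16)  (13,17)  (14,21)
take (3,4); take (11,12); take (12,13); take (15,16).
Selected: (3,4) (11,12) (12,13) (15,16)

16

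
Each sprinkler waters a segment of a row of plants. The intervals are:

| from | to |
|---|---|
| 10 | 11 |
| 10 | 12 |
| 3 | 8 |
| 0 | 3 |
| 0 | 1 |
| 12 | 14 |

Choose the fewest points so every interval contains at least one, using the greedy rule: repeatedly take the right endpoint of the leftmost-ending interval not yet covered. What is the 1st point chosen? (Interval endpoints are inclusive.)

Sorted: [0,1] [0,3] [3,8] [10,11] [10,12] [12,14]
{[0,1],[0,3]} hit by 1; {[3,8]} hit by 8; {[10,11],[10,12]} hit by 11; {[12,14]} hit by 14.
Points: 1, 8, 11, 14 (4 total).

1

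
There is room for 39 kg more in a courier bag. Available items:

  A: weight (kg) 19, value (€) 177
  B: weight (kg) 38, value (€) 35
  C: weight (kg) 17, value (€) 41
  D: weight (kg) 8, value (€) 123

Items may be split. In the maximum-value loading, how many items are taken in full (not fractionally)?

2

Order: D (123/8=15.38) > A (177/19=9.32) > C (41/17=2.41) > B (35/38=0.92)
Fill: take D (8 @ 123) → take A (19 @ 177) → take 12/17 of C → 28.94; 39/39 used.
2 item(s) taken whole; one partial (take 12/17 of C).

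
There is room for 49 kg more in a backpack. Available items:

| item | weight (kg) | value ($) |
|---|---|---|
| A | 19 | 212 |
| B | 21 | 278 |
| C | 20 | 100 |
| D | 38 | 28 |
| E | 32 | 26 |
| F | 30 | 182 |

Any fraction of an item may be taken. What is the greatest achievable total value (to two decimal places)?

Sort by value per unit weight and fill in that order.
Ratios (sorted): B 13.24, A 11.16, F 6.07, C 5.00, E 0.81, D 0.74
take B (21 @ 278); take A (19 @ 212); take 9/30 of F → 54.60. Capacity used 49/49.
Total value = 544.60

544.60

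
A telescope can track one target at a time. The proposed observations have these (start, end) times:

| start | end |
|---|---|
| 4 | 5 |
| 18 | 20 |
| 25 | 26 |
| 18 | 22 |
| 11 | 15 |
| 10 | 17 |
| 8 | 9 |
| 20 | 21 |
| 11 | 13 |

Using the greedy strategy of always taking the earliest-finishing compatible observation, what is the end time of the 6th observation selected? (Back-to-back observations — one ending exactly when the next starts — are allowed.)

By end time: (4,5), (8,9), (11,13), (11,15), (10,17), (18,20), (20,21), (18,22), (25,26).
Pick (4,5); next start ≥ 5 → (8,9); next start ≥ 9 → (11,13); next start ≥ 13 → (18,20); next start ≥ 20 → (20,21); next start ≥ 21 → (25,26).
Selected: (4,5) (8,9) (11,13) (18,20) (20,21) (25,26)

26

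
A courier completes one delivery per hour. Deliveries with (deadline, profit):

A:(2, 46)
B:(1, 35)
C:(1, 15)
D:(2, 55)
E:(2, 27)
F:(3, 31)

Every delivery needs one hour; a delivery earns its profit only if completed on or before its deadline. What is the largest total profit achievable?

Sort by profit descending; place each in the latest free slot ≤ its deadline.
Profit order: D=55 A=46 B=35 F=31 E=27 C=15
Assign: D→slot 2, A→slot 1, B skipped, F→slot 3, E skipped, C skipped.
Slots: [1:A] [2:D] [3:F]
Profit = 46 + 55 + 31 = 132

132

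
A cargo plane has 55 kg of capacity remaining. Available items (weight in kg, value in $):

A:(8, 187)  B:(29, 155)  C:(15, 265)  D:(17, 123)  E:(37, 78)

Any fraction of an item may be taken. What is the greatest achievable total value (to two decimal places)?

Sort by value per unit weight and fill in that order.
Ratios (sorted): A 23.38, C 17.67, D 7.24, B 5.34, E 2.11
take A (8 @ 187); take C (15 @ 265); take D (17 @ 123); take 15/29 of B → 80.17. Capacity used 55/55.
Total value = 655.17

655.17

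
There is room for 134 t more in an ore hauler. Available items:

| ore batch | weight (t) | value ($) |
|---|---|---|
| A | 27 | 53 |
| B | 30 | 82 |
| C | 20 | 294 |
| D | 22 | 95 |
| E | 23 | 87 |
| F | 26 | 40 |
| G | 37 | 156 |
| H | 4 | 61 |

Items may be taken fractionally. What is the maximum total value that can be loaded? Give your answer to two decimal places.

769.53

Sort by value per unit weight and fill in that order.
Ratios (sorted): H 15.25, C 14.70, D 4.32, G 4.22, E 3.78, B 2.73, A 1.96, F 1.54
take H (4 @ 61); take C (20 @ 294); take D (22 @ 95); take G (37 @ 156); take E (23 @ 87); take 28/30 of B → 76.53. Capacity used 134/134.
Total value = 769.53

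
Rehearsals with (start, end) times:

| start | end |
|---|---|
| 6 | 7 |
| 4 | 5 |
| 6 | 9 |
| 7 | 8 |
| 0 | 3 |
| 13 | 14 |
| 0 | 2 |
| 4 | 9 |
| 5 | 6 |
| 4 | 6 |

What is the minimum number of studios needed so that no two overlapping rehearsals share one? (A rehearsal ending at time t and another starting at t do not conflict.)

3

Count concurrent intervals with a sweep; the peak is the room count.
Events (time:±→running): 0:+→1 0:+→2 2:-→1 3:-→0 4:+→1 4:+→2 4:+→3 … peak 3.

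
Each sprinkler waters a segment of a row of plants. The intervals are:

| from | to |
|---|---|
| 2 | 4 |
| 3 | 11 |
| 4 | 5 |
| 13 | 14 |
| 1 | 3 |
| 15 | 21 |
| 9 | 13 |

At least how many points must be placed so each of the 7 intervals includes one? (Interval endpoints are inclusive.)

4

Sorted: [1,3] [2,4] [4,5] [3,11] [9,13] [13,14] [15,21]
{[1,3],[2,4]} hit by 3; {[4,5],[3,11]} hit by 5; {[9,13],[13,14]} hit by 13; {[15,21]} hit by 21.
Points: 3, 5, 13, 21 (4 total).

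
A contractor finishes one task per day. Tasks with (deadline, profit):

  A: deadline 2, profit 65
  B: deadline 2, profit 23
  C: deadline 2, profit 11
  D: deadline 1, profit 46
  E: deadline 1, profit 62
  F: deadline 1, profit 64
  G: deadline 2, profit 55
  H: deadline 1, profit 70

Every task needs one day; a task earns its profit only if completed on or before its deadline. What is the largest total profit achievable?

By profit: H(d1,70), A(d2,65), F(d1,64), E(d1,62), G(d2,55), D(d1,46), B(d2,23), C(d2,11)
H→slot 1; A→slot 2; F skipped; E skipped; G skipped; D skipped; B skipped; C skipped.
Profit = 70 + 65 = 135

135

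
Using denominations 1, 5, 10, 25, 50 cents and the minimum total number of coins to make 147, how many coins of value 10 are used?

2

147 − 2×50→47 − 1×25→22 − 2×10→2 − 2×1→0
Count of 10: 2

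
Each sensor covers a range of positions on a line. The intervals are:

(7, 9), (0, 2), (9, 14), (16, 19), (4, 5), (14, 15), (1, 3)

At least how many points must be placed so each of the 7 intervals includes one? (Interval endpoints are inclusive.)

5

Sort by right endpoint; whenever an interval is uncovered, place a point at its right end.
Sorted: [0,2] [1,3] [4,5] [7,9] [9,14] [14,15] [16,19]
{[0,2],[1,3]} hit by 2; {[4,5]} hit by 5; {[7,9],[9,14]} hit by 9; {[14,15]} hit by 15; {[16,19]} hit by 19.
Points: 2, 5, 9, 15, 19 (5 total).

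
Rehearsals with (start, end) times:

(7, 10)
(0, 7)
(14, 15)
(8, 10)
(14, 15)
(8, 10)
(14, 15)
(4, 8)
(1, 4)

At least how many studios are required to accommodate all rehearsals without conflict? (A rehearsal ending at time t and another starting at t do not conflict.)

3

Events (time:±→running): 0:+→1 1:+→2 4:-→1 4:+→2 7:-→1 7:+→2 8:-→1 8:+→2 8:+→3 … peak 3.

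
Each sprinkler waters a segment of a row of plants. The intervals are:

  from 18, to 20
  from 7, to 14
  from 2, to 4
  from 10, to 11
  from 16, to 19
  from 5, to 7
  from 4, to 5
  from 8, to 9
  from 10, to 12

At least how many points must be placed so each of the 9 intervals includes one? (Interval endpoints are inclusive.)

Sort by right endpoint; whenever an interval is uncovered, place a point at its right end.
Sorted: [2,4] [4,5] [5,7] [8,9] [10,11] [10,12] [7,14] [16,19] [18,20]
{[2,4],[4,5]} hit by 4; {[5,7]} hit by 7; {[8,9]} hit by 9; {[10,11],[10,12],[7,14]} hit by 11; {[16,19],[18,20]} hit by 19.
Points: 4, 7, 9, 11, 19 (5 total).

5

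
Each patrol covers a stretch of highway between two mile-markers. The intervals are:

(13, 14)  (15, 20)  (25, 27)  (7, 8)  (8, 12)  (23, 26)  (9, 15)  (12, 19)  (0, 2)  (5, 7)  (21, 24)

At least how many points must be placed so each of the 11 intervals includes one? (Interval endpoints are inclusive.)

Sorted: [0,2] [5,7] [7,8] [8,12] [13,14] [9,15] [12,19] [15,20] [21,24] [23,26] [25,27]
{[0,2]} hit by 2; {[5,7],[7,8]} hit by 7; {[8,12]} hit by 12; {[13,14],[9,15],[12,19]} hit by 14; {[15,20]} hit by 20; {[21,24],[23,26]} hit by 24; {[25,27]} hit by 27.
Points: 2, 7, 12, 14, 20, 24, 27 (7 total).

7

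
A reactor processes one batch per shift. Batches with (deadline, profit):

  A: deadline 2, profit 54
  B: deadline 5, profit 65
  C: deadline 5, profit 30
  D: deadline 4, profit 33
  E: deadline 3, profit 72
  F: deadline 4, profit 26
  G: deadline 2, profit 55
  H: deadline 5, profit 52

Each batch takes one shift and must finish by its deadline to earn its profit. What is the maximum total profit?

Profit order: E=72 B=65 G=55 A=54 H=52 D=33 C=30 F=26
Assign: E→slot 3, B→slot 5, G→slot 2, A→slot 1, H→slot 4, D skipped, C skipped, F skipped.
Slots: [1:A] [2:G] [3:E] [4:H] [5:B]
Profit = 54 + 55 + 72 + 52 + 65 = 298

298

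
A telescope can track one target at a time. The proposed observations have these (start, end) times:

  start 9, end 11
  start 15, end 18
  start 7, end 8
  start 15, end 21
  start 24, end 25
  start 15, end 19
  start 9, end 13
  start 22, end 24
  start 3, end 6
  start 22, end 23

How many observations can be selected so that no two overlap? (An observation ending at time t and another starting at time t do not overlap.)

Greedy by earliest finish: after sorting by end time, pick each interval compatible with the last pick.
By end time: (3,6), (7,8), (9,11), (9,13), (15,18), (15,19), (15,21), (22,23), (22,24), (24,25).
Pick (3,6); next start ≥ 6 → (7,8); next start ≥ 8 → (9,11); next start ≥ 11 → (15,18); next start ≥ 18 → (22,23); next start ≥ 23 → (24,25).
Selected 6 observations.

6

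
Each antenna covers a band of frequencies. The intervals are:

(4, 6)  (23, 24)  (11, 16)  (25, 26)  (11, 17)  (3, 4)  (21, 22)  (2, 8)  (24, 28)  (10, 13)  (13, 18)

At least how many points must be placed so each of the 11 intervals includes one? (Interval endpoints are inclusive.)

5

Process intervals by earliest right end; each time one isn't hit yet, stab at its right endpoint.
By right end: [3,4]  [4,6]  [2,8]  [10,13]  [11,16]  [11,17]  [13,18]  [21,22]  [23,24]  [25,26]  [24,28]
[3,4] uncovered → point at 4; [10,13] uncovered → point at 13; [21,22] uncovered → point at 22; [23,24] uncovered → point at 24; [25,26] uncovered → point at 26.
Points: 4, 13, 22, 24, 26 (5 total).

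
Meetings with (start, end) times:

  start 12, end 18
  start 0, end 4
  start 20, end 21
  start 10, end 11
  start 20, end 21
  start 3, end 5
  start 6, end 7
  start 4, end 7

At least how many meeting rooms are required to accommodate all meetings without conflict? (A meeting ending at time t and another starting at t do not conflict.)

The answer is the maximum number of intervals overlapping at any instant.
starts: [0, 3, 4, 6, 10, 12, 20, 20]
ends:   [4, 5, 7, 7, 11, 18, 21, 21]
s0→1 s3→2  — peak 2.

2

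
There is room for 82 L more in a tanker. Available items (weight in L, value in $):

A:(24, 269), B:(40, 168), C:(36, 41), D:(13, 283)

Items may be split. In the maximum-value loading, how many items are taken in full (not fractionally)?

3

Sort by value per unit weight and fill in that order.
Order: D (283/13=21.77) > A (269/24=11.21) > B (168/40=4.20) > C (41/36=1.14)
Fill: take D (13 @ 283) → take A (24 @ 269) → take B (40 @ 168) → take 5/36 of C → 5.69; 82/82 used.
3 item(s) taken whole; one partial (take 5/36 of C).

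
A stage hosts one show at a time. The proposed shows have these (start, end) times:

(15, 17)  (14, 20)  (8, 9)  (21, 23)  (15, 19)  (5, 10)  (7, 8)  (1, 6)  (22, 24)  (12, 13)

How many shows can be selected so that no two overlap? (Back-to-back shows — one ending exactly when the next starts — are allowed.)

Sorted by end: (1,6)  (7,8)  (8,9)  (5,10)  (12,13)  (15,17)  (15,19)  (14,20)  (21,23)  (22,24)
take (1,6); take (7,8); take (8,9); take (12,13); take (15,17); take (21,23).
Selected 6 shows.

6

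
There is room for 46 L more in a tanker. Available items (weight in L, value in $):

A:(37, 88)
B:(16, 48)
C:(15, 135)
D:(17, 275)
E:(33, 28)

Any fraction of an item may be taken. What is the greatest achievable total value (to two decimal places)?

Sort by value per unit weight and fill in that order.
Ratios (sorted): D 16.18, C 9.00, B 3.00, A 2.38, E 0.85
take D (17 @ 275); take C (15 @ 135); take 14/16 of B → 42.00. Capacity used 46/46.
Total value = 452.00

452.00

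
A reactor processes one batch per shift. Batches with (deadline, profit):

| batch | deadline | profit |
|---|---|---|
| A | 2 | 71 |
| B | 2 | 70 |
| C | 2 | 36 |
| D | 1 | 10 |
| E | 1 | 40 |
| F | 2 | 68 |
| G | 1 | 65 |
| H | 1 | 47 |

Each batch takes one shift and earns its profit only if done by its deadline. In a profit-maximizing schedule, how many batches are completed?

2

Profit order: A=71 B=70 F=68 G=65 H=47 E=40 C=36 D=10
Assign: A→slot 2, B→slot 1, F skipped, G skipped, H skipped, E skipped, C skipped, D skipped.
Slots: [1:B] [2:A]
2 of 8 scheduled.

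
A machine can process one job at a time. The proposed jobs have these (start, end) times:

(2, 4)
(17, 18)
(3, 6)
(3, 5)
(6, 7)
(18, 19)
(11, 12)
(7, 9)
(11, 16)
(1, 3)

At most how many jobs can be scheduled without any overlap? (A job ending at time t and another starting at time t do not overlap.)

Sort by end time and greedily take each interval whose start is ≥ the last chosen end.
By end time: (1,3), (2,4), (3,5), (3,6), (6,7), (7,9), (11,12), (11,16), (17,18), (18,19).
Pick (1,3); next start ≥ 3 → (3,5); next start ≥ 5 → (6,7); next start ≥ 7 → (7,9); next start ≥ 9 → (11,12); next start ≥ 12 → (17,18); next start ≥ 18 → (18,19).
Selected 7 jobs.

7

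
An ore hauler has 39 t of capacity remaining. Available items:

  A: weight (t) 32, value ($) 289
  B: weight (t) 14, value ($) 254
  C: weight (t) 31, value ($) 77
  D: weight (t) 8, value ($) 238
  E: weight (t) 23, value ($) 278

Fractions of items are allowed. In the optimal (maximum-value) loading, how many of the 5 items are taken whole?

Order: D (238/8=29.75) > B (254/14=18.14) > E (278/23=12.09) > A (289/32=9.03) > C (77/31=2.48)
Fill: take D (8 @ 238) → take B (14 @ 254) → take 17/23 of E → 205.48; 39/39 used.
2 item(s) taken whole; one partial (take 17/23 of E).

2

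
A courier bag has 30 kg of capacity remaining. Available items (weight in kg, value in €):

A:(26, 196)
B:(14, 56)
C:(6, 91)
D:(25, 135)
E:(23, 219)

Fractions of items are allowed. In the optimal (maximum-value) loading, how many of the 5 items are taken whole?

Sort by value per unit weight and fill in that order.
Ratios (sorted): C 15.17, E 9.52, A 7.54, D 5.40, B 4.00
take C (6 @ 91); take E (23 @ 219); take 1/26 of A → 7.54. Capacity used 30/30.
2 item(s) taken whole; one partial (take 1/26 of A).

2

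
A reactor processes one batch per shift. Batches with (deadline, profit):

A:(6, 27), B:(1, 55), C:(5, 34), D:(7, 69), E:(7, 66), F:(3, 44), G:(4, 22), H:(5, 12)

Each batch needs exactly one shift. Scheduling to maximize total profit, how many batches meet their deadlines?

7

Sort by profit descending; place each in the latest free slot ≤ its deadline.
Profit order: D=69 E=66 B=55 F=44 C=34 A=27 G=22 H=12
Assign: D→slot 7, E→slot 6, B→slot 1, F→slot 3, C→slot 5, A→slot 4, G→slot 2, H skipped.
Slots: [1:B] [2:G] [3:F] [4:A] [5:C] [6:E] [7:D]
7 of 8 scheduled.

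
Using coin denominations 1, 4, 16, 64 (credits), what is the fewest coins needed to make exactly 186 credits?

Use the largest denomination that fits, subtract, and repeat.
186 = 2×64 + 3×16 + 2×4 + 2×1
Total coins = 2 + 3 + 2 + 2 = 9

9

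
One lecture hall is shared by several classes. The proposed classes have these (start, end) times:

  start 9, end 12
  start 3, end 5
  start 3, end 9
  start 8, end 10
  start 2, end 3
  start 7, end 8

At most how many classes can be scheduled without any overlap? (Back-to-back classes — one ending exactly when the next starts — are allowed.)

Sort by end time and greedily take each interval whose start is ≥ the last chosen end.
By end time: (2,3), (3,5), (7,8), (3,9), (8,10), (9,12).
Pick (2,3); next start ≥ 3 → (3,5); next start ≥ 5 → (7,8); next start ≥ 8 → (8,10).
Selected 4 classes.

4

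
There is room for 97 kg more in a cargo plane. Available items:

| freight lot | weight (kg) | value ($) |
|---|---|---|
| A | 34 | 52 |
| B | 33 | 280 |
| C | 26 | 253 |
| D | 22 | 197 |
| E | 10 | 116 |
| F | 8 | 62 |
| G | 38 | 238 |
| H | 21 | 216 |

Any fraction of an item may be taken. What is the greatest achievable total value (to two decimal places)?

Sort by value per unit weight and fill in that order.
Ratios (sorted): E 11.60, H 10.29, C 9.73, D 8.95, B 8.48, F 7.75, G 6.26, A 1.53
take E (10 @ 116); take H (21 @ 216); take C (26 @ 253); take D (22 @ 197); take 18/33 of B → 152.73. Capacity used 97/97.
Total value = 934.73

934.73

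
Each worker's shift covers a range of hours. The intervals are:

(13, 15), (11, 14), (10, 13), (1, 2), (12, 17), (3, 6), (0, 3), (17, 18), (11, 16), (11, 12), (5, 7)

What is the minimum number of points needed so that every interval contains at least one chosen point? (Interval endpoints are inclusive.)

5

Sort by right endpoint; whenever an interval is uncovered, place a point at its right end.
Sorted: [1,2] [0,3] [3,6] [5,7] [11,12] [10,13] [11,14] [13,15] [11,16] [12,17] [17,18]
{[1,2],[0,3]} hit by 2; {[3,6],[5,7]} hit by 6; {[11,12],[10,13],[11,14]} hit by 12; {[13,15],[11,16],[12,17]} hit by 15; {[17,18]} hit by 18.
Points: 2, 6, 12, 15, 18 (5 total).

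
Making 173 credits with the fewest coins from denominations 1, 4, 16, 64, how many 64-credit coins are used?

173 = 2×64 + 2×16 + 3×4 + 1×1
Count of 64: 2

2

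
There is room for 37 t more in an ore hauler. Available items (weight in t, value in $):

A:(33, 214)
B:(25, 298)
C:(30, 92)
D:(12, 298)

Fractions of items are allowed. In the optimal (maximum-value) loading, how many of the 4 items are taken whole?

Greedy by value/weight ratio, highest first.
Ratios (sorted): D 24.83, B 11.92, A 6.48, C 3.07
take D (12 @ 298); take B (25 @ 298). Capacity used 37/37.
2 item(s) taken whole.

2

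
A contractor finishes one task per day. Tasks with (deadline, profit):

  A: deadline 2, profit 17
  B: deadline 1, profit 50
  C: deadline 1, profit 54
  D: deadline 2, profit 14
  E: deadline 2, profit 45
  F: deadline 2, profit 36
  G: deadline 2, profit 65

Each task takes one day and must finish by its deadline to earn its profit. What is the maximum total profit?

By profit: G(d2,65), C(d1,54), B(d1,50), E(d2,45), F(d2,36), A(d2,17), D(d2,14)
G→slot 2; C→slot 1; B skipped; E skipped; F skipped; A skipped; D skipped.
Profit = 54 + 65 = 119

119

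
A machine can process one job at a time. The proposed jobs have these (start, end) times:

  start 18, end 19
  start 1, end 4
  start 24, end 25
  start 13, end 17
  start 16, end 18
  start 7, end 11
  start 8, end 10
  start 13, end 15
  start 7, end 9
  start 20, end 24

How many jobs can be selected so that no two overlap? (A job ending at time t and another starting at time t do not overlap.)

7

Sort by end time and greedily take each interval whose start is ≥ the last chosen end.
Sorted by end: (1,4)  (7,9)  (8,10)  (7,11)  (13,15)  (13,17)  (16,18)  (18,19)  (20,24)  (24,25)
take (1,4); take (7,9); skip (8,10); skip (7,11); take (13,15); skip (13,17); take (16,18); take (18,19); take (20,24); take (24,25).
Selected 7 jobs.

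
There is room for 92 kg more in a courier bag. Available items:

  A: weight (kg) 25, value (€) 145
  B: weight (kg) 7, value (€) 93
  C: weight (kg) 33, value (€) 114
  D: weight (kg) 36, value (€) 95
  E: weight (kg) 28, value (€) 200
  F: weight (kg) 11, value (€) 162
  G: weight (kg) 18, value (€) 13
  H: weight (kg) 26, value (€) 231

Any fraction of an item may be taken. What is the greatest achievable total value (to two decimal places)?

802.00

Sort by value per unit weight and fill in that order.
Ratios (sorted): F 14.73, B 13.29, H 8.88, E 7.14, A 5.80, C 3.45, D 2.64, G 0.72
take F (11 @ 162); take B (7 @ 93); take H (26 @ 231); take E (28 @ 200); take 20/25 of A → 116.00. Capacity used 92/92.
Total value = 802.00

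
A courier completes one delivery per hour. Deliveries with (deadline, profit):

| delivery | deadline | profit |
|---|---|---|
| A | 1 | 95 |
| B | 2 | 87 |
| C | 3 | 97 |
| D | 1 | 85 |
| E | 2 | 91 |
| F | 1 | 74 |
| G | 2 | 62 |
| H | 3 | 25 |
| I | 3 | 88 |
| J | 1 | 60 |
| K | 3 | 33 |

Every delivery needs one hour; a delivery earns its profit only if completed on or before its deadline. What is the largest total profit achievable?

Take jobs in profit order; each goes to the latest open slot no later than its deadline.
By profit: C(d3,97), A(d1,95), E(d2,91), I(d3,88), B(d2,87), D(d1,85), F(d1,74), G(d2,62), J(d1,60), K(d3,33), H(d3,25)
C→slot 3; A→slot 1; E→slot 2; I skipped; B skipped; D skipped; F skipped; G skipped; J skipped; K skipped; H skipped.
Profit = 95 + 91 + 97 = 283

283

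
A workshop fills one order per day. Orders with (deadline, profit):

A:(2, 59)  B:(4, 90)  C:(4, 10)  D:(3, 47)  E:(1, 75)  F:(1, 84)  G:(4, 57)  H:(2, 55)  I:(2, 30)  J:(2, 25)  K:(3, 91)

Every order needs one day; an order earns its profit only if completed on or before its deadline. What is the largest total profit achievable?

324

Sort by profit descending; place each in the latest free slot ≤ its deadline.
Profit order: K=91 B=90 F=84 E=75 A=59 G=57 H=55 D=47 I=30 J=25 C=10
Assign: K→slot 3, B→slot 4, F→slot 1, E skipped, A→slot 2, G skipped, H skipped, D skipped, I skipped, J skipped, C skipped.
Slots: [1:F] [2:A] [3:K] [4:B]
Profit = 84 + 59 + 91 + 90 = 324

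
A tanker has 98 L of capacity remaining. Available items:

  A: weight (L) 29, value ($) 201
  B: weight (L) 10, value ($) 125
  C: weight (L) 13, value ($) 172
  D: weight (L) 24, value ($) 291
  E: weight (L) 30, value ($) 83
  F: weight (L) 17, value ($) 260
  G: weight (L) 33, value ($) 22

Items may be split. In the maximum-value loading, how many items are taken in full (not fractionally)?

Sort by value per unit weight and fill in that order.
Ratios (sorted): F 15.29, C 13.23, B 12.50, D 12.12, A 6.93, E 2.77, G 0.67
take F (17 @ 260); take C (13 @ 172); take B (10 @ 125); take D (24 @ 291); take A (29 @ 201); take 5/30 of E → 13.83. Capacity used 98/98.
5 item(s) taken whole; one partial (take 5/30 of E).

5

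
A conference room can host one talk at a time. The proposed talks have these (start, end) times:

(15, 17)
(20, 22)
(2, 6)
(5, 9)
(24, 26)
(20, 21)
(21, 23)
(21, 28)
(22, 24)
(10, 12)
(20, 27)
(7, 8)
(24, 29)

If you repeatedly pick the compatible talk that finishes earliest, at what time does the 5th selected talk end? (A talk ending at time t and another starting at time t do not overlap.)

Sorted by end: (2,6)  (7,8)  (5,9)  (10,12)  (15,17)  (20,21)  (20,22)  (21,23)  (22,24)  (24,26)  (20,27)  (21,28)  (24,29)
take (2,6); take (7,8); take (10,12); take (15,17); take (20,21); take (21,23); take (24,26).
Selected: (2,6) (7,8) (10,12) (15,17) (20,21) (21,23) (24,26)

21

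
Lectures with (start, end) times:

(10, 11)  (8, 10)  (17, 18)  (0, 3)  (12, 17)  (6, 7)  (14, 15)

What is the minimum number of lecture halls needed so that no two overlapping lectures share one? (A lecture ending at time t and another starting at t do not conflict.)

The answer is the maximum number of intervals overlapping at any instant.
starts: [0, 6, 8, 10, 12, 14, 17]
ends:   [3, 7, 10, 11, 15, 17, 18]
s0→1 e3→0 s6→1 e7→0 s8→1 e10→0 s10→1 e11→0 s12→1 s14→2  — peak 2.

2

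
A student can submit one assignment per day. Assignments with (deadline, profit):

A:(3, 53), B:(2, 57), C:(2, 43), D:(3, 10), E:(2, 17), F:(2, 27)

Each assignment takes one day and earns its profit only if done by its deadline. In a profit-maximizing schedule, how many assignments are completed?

Sort by profit descending; place each in the latest free slot ≤ its deadline.
By profit: B(d2,57), A(d3,53), C(d2,43), F(d2,27), E(d2,17), D(d3,10)
B→slot 2; A→slot 3; C→slot 1; F skipped; E skipped; D skipped.
3 of 6 scheduled.

3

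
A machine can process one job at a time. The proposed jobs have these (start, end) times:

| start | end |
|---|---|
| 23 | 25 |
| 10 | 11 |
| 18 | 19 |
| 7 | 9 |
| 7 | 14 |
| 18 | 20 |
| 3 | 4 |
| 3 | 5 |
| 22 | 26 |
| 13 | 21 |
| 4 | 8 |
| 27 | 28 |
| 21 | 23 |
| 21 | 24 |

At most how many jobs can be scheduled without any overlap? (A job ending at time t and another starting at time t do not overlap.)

7

Greedy by earliest finish: after sorting by end time, pick each interval compatible with the last pick.
By end time: (3,4), (3,5), (4,8), (7,9), (10,11), (7,14), (18,19), (18,20), (13,21), (21,23), (21,24), (23,25), (22,26), (27,28).
Pick (3,4); next start ≥ 4 → (4,8); next start ≥ 8 → (10,11); next start ≥ 11 → (18,19); next start ≥ 19 → (21,23); next start ≥ 23 → (23,25); next start ≥ 25 → (27,28).
Selected 7 jobs.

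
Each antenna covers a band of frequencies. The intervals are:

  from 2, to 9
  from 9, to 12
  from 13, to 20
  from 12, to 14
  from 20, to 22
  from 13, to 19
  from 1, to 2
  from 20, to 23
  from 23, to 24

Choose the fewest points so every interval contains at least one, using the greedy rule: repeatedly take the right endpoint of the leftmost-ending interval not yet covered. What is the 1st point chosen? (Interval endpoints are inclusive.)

2

Process intervals by earliest right end; each time one isn't hit yet, stab at its right endpoint.
By right end: [1,2]  [2,9]  [9,12]  [12,14]  [13,19]  [13,20]  [20,22]  [20,23]  [23,24]
[1,2] uncovered → point at 2; [9,12] uncovered → point at 12; [13,19] uncovered → point at 19; [20,22] uncovered → point at 22; [23,24] uncovered → point at 24.
Points: 2, 12, 19, 22, 24 (5 total).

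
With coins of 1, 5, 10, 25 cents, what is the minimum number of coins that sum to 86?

86 − 3×25→11 − 1×10→1 − 1×1→0
Total coins = 3 + 1 + 1 = 5

5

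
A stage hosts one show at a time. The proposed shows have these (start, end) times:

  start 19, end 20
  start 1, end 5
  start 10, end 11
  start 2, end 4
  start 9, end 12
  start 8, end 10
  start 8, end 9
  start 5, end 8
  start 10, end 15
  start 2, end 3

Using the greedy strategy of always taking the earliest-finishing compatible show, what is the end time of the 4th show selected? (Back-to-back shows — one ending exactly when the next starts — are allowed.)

11

Greedy by earliest finish: after sorting by end time, pick each interval compatible with the last pick.
By end time: (2,3), (2,4), (1,5), (5,8), (8,9), (8,10), (10,11), (9,12), (10,15), (19,20).
Pick (2,3); next start ≥ 3 → (5,8); next start ≥ 8 → (8,9); next start ≥ 9 → (10,11); next start ≥ 11 → (19,20).
Selected: (2,3) (5,8) (8,9) (10,11) (19,20)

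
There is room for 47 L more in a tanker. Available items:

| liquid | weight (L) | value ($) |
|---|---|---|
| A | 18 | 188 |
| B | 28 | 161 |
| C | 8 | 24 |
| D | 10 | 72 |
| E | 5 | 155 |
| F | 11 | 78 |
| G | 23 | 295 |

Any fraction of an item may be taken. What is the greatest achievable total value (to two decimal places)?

Sort by value per unit weight and fill in that order.
Order: E (155/5=31.00) > G (295/23=12.83) > A (188/18=10.44) > D (72/10=7.20) > F (78/11=7.09) > B (161/28=5.75) > C (24/8=3.00)
Fill: take E (5 @ 155) → take G (23 @ 295) → take A (18 @ 188) → take 1/10 of D → 7.20; 47/47 used.
Total value = 645.20

645.20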